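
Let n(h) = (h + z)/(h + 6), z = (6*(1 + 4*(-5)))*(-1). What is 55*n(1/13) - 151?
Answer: 69636/79 ≈ 881.47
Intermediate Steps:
z = 114 (z = (6*(1 - 20))*(-1) = (6*(-19))*(-1) = -114*(-1) = 114)
n(h) = (114 + h)/(6 + h) (n(h) = (h + 114)/(h + 6) = (114 + h)/(6 + h))
55*n(1/13) - 151 = 55*((114 + 1/13)/(6 + 1/13)) - 151 = 55*((1483/13)/(79/13)) - 151 = 55*((13/79)*(1483/13)) - 151 = 55*(1483/79) - 151 = 81565/79 - 151 = 69636/79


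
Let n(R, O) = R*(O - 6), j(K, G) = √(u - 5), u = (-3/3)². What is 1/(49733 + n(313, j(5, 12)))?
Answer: 47855/2290492901 - 626*I/2290492901 ≈ 2.0893e-5 - 2.733e-7*I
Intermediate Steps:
u = 1 (u = (-3*⅓)² = (-1)² = 1)
j(K, G) = 2*I (j(K, G) = √(1 - 5) = √(-4) = 2*I)
n(R, O) = R*(-6 + O)
1/(49733 + n(313, j(5, 12))) = 1/(49733 + 313*(-6 + 2*I)) = 1/(49733 + (-1878 + 626*I)) = 1/(47855 + 626*I) = (47855 - 626*I)/2290492901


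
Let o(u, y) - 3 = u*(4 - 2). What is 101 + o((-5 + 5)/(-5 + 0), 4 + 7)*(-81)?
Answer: -142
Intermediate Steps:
o(u, y) = 3 + 2*u (o(u, y) = 3 + u*(4 - 2) = 3 + u*2 = 3 + 2*u)
101 + o((-5 + 5)/(-5 + 0), 4 + 7)*(-81) = 101 + (3 + 2*((-5 + 5)/(-5 + 0)))*(-81) = 101 + (3 + 2*(0/(-5)))*(-81) = 101 + (3 + 2*(0*(-1/5)))*(-81) = 101 + (3 + 2*0)*(-81) = 101 + (3 + 0)*(-81) = 101 + 3*(-81) = 101 - 243 = -142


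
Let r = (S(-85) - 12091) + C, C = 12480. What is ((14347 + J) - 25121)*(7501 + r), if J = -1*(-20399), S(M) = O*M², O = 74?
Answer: 5221947500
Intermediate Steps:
S(M) = 74*M²
J = 20399
r = 535039 (r = (74*(-85)² - 12091) + 12480 = (74*7225 - 12091) + 12480 = (534650 - 12091) + 12480 = 522559 + 12480 = 535039)
((14347 + J) - 25121)*(7501 + r) = ((14347 + 20399) - 25121)*(7501 + 535039) = (34746 - 25121)*542540 = 9625*542540 = 5221947500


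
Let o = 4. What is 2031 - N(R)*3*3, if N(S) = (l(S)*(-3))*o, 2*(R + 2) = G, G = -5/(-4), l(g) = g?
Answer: 3765/2 ≈ 1882.5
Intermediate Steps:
G = 5/4 (G = -5*(-1/4) = 5/4 ≈ 1.2500)
R = -11/8 (R = -2 + (1/2)*(5/4) = -2 + 5/8 = -11/8 ≈ -1.3750)
N(S) = -12*S (N(S) = (S*(-3))*4 = -3*S*4 = -12*S)
2031 - N(R)*3*3 = 2031 - -12*(-11/8)*3*3 = 2031 - (33/2)*3*3 = 2031 - 99*3/2 = 2031 - 1*297/2 = 2031 - 297/2 = 3765/2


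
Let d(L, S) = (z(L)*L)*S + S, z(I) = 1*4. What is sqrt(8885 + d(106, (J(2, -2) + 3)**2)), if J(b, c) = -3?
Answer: sqrt(8885) ≈ 94.260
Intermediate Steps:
z(I) = 4
d(L, S) = S + 4*L*S (d(L, S) = (4*L)*S + S = 4*L*S + S = S + 4*L*S)
sqrt(8885 + d(106, (J(2, -2) + 3)**2)) = sqrt(8885 + (-3 + 3)**2*(1 + 4*106)) = sqrt(8885 + 0**2*(1 + 424)) = sqrt(8885 + 0*425) = sqrt(8885 + 0) = sqrt(8885)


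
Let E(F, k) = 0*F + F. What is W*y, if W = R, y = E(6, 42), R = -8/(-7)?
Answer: 48/7 ≈ 6.8571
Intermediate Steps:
E(F, k) = F (E(F, k) = 0 + F = F)
R = 8/7 (R = -8*(-⅐) = 8/7 ≈ 1.1429)
y = 6
W = 8/7 ≈ 1.1429
W*y = (8/7)*6 = 48/7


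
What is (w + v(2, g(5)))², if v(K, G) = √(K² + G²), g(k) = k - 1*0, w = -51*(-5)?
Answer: (255 + √29)² ≈ 67800.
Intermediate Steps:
w = 255
g(k) = k (g(k) = k + 0 = k)
v(K, G) = √(G² + K²)
(w + v(2, g(5)))² = (255 + √(5² + 2²))² = (255 + √(25 + 4))² = (255 + √29)²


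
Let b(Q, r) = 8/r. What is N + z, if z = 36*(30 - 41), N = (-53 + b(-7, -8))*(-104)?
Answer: 5220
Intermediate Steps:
N = 5616 (N = (-53 + 8/(-8))*(-104) = (-53 + 8*(-⅛))*(-104) = (-53 - 1)*(-104) = -54*(-104) = 5616)
z = -396 (z = 36*(-11) = -396)
N + z = 5616 - 396 = 5220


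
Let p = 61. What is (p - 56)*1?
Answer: 5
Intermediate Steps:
(p - 56)*1 = (61 - 56)*1 = 5*1 = 5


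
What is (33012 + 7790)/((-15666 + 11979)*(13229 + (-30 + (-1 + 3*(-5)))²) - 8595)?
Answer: -20401/28292805 ≈ -0.00072107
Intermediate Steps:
(33012 + 7790)/((-15666 + 11979)*(13229 + (-30 + (-1 + 3*(-5)))²) - 8595) = 40802/(-3687*(13229 + (-30 + (-1 - 15))²) - 8595) = 40802/(-3687*(13229 + (-30 - 16)²) - 8595) = 40802/(-3687*(13229 + (-46)²) - 8595) = 40802/(-3687*(13229 + 2116) - 8595) = 40802/(-3687*15345 - 8595) = 40802/(-56577015 - 8595) = 40802/(-56585610) = 40802*(-1/56585610) = -20401/28292805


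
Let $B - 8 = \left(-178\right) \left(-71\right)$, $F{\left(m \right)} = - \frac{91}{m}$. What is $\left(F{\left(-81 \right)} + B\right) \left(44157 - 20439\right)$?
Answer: $\frac{8099040802}{27} \approx 2.9996 \cdot 10^{8}$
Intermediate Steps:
$B = 12646$ ($B = 8 - -12638 = 8 + 12638 = 12646$)
$\left(F{\left(-81 \right)} + B\right) \left(44157 - 20439\right) = \left(- \frac{91}{-81} + 12646\right) \left(44157 - 20439\right) = \left(\left(-91\right) \left(- \frac{1}{81}\right) + 12646\right) 23718 = \left(\frac{91}{81} + 12646\right) 23718 = \frac{1024417}{81} \cdot 23718 = \frac{8099040802}{27}$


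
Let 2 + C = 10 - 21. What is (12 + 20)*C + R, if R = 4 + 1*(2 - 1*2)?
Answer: -412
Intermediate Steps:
C = -13 (C = -2 + (10 - 21) = -2 - 11 = -13)
R = 4 (R = 4 + 1*(2 - 2) = 4 + 1*0 = 4 + 0 = 4)
(12 + 20)*C + R = (12 + 20)*(-13) + 4 = 32*(-13) + 4 = -416 + 4 = -412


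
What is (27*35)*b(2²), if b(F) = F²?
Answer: 15120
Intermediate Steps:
(27*35)*b(2²) = (27*35)*(2²)² = 945*4² = 945*16 = 15120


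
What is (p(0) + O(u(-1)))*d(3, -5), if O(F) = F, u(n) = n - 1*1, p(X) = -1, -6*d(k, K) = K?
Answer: -5/2 ≈ -2.5000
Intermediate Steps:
d(k, K) = -K/6
u(n) = -1 + n (u(n) = n - 1 = -1 + n)
(p(0) + O(u(-1)))*d(3, -5) = (-1 + (-1 - 1))*(-1/6*(-5)) = (-1 - 2)*(5/6) = -3*5/6 = -5/2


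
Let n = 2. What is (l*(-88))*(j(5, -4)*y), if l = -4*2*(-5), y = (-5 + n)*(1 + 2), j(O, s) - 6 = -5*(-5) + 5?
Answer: 1140480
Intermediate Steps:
j(O, s) = 36 (j(O, s) = 6 + (-5*(-5) + 5) = 6 + (25 + 5) = 6 + 30 = 36)
y = -9 (y = (-5 + 2)*(1 + 2) = -3*3 = -9)
l = 40 (l = -8*(-5) = 40)
(l*(-88))*(j(5, -4)*y) = (40*(-88))*(36*(-9)) = -3520*(-324) = 1140480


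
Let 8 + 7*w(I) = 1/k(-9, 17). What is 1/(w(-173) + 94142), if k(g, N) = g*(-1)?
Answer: 63/5930875 ≈ 1.0622e-5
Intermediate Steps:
k(g, N) = -g
w(I) = -71/63 (w(I) = -8/7 + 1/(7*((-1*(-9)))) = -8/7 + (⅐)/9 = -8/7 + (⅐)*(⅑) = -8/7 + 1/63 = -71/63)
1/(w(-173) + 94142) = 1/(-71/63 + 94142) = 1/(5930875/63) = 63/5930875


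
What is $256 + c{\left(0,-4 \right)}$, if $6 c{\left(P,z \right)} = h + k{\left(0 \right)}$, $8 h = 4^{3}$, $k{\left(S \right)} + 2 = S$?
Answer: $257$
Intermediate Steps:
$k{\left(S \right)} = -2 + S$
$h = 8$ ($h = \frac{4^{3}}{8} = \frac{1}{8} \cdot 64 = 8$)
$c{\left(P,z \right)} = 1$ ($c{\left(P,z \right)} = \frac{8 + \left(-2 + 0\right)}{6} = \frac{8 - 2}{6} = \frac{1}{6} \cdot 6 = 1$)
$256 + c{\left(0,-4 \right)} = 256 + 1 = 257$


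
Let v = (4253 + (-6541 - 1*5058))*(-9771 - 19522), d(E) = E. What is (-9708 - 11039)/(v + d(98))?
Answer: -20747/215186476 ≈ -9.6414e-5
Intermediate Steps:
v = 215186378 (v = (4253 + (-6541 - 5058))*(-29293) = (4253 - 11599)*(-29293) = -7346*(-29293) = 215186378)
(-9708 - 11039)/(v + d(98)) = (-9708 - 11039)/(215186378 + 98) = -20747/215186476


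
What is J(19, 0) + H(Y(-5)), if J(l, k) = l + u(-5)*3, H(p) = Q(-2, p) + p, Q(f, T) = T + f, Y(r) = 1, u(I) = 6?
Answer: 37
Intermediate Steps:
H(p) = -2 + 2*p (H(p) = (p - 2) + p = (-2 + p) + p = -2 + 2*p)
J(l, k) = 18 + l (J(l, k) = l + 6*3 = l + 18 = 18 + l)
J(19, 0) + H(Y(-5)) = (18 + 19) + (-2 + 2*1) = 37 + (-2 + 2) = 37 + 0 = 37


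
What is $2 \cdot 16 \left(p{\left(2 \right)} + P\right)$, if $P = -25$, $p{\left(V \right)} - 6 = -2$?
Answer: $-672$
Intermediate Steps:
$p{\left(V \right)} = 4$ ($p{\left(V \right)} = 6 - 2 = 4$)
$2 \cdot 16 \left(p{\left(2 \right)} + P\right) = 2 \cdot 16 \left(4 - 25\right) = 32 \left(-21\right) = -672$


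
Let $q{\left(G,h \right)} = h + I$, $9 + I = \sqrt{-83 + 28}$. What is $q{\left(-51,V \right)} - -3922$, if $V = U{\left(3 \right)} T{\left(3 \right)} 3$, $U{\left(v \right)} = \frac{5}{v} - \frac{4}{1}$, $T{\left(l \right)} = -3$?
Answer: $3934 + i \sqrt{55} \approx 3934.0 + 7.4162 i$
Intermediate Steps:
$U{\left(v \right)} = -4 + \frac{5}{v}$ ($U{\left(v \right)} = \frac{5}{v} - 4 = -4 + \frac{5}{v}$)
$I = -9 + i \sqrt{55}$ ($I = -9 + \sqrt{-83 + 28} = -9 + \sqrt{-55} = -9 + i \sqrt{55} \approx -9.0 + 7.4162 i$)
$V = 21$ ($V = \left(-4 + \frac{5}{3}\right) \left(-3\right) 3 = \left(- \frac{7}{3}\right) \left(-3\right) 3 = 7 \cdot 3 = 21$)
$q{\left(G,h \right)} = -9 + h + i \sqrt{55}$ ($q{\left(G,h \right)} = h - \left(9 - i \sqrt{55}\right) = -9 + h + i \sqrt{55}$)
$q{\left(-51,V \right)} - -3922 = \left(-9 + 21 + i \sqrt{55}\right) - -3922 = \left(12 + i \sqrt{55}\right) + 3922 = 3934 + i \sqrt{55}$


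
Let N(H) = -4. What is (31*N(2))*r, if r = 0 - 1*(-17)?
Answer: -2108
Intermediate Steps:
r = 17 (r = 0 + 17 = 17)
(31*N(2))*r = (31*(-4))*17 = -124*17 = -2108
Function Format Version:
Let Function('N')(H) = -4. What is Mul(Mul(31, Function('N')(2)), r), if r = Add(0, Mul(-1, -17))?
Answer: -2108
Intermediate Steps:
r = 17 (r = Add(0, 17) = 17)
Mul(Mul(31, Function('N')(2)), r) = Mul(Mul(31, -4), 17) = Mul(-124, 17) = -2108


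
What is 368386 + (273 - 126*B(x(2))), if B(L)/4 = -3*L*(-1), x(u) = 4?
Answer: 362611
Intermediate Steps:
B(L) = 12*L (B(L) = 4*(-3*L*(-1)) = 4*(3*L) = 12*L)
368386 + (273 - 126*B(x(2))) = 368386 + (273 - 1512*4) = 368386 + (273 - 126*48) = 368386 + (273 - 6048) = 368386 - 5775 = 362611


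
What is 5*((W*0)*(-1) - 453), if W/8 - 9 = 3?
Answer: -2265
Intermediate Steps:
W = 96 (W = 72 + 8*3 = 72 + 24 = 96)
5*((W*0)*(-1) - 453) = 5*((96*0)*(-1) - 453) = 5*(0*(-1) - 453) = 5*(0 - 453) = 5*(-453) = -2265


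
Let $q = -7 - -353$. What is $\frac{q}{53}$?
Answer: $\frac{346}{53} \approx 6.5283$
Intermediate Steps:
$q = 346$ ($q = -7 + 353 = 346$)
$\frac{q}{53} = \frac{1}{53} \cdot 346 = \frac{346}{53}$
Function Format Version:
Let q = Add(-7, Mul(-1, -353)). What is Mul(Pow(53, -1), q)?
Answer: Rational(346, 53) ≈ 6.5283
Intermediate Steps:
q = 346 (q = Add(-7, 353) = 346)
Mul(Pow(53, -1), q) = Mul(Pow(53, -1), 346) = Mul(Rational(1, 53), 346) = Rational(346, 53)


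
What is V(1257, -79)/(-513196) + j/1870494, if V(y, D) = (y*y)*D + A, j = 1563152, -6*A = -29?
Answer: 78094832025115/319976679608 ≈ 244.06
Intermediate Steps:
A = 29/6 (A = -⅙*(-29) = 29/6 ≈ 4.8333)
V(y, D) = 29/6 + D*y² (V(y, D) = (y*y)*D + 29/6 = y²*D + 29/6 = D*y² + 29/6 = 29/6 + D*y²)
V(1257, -79)/(-513196) + j/1870494 = (29/6 - 79*1257²)/(-513196) + 1563152/1870494 = (29/6 - 79*1580049)*(-1/513196) + 1563152*(1/1870494) = (29/6 - 124823871)*(-1/513196) + 781576/935247 = -748943197/6*(-1/513196) + 781576/935247 = 748943197/3079176 + 781576/935247 = 78094832025115/319976679608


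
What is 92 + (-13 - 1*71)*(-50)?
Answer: 4292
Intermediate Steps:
92 + (-13 - 1*71)*(-50) = 92 + (-13 - 71)*(-50) = 92 - 84*(-50) = 92 + 4200 = 4292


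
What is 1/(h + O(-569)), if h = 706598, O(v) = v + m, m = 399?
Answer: 1/706428 ≈ 1.4156e-6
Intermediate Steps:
O(v) = 399 + v (O(v) = v + 399 = 399 + v)
1/(h + O(-569)) = 1/(706598 + (399 - 569)) = 1/(706598 - 170) = 1/706428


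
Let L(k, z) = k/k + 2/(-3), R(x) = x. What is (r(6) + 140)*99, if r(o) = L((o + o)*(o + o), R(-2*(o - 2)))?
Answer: 13893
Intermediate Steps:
L(k, z) = 1/3 (L(k, z) = 1 + 2*(-1/3) = 1 - 2/3 = 1/3)
r(o) = 1/3
(r(6) + 140)*99 = (1/3 + 140)*99 = (421/3)*99 = 13893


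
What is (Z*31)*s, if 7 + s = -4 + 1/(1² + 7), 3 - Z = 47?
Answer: 29667/2 ≈ 14834.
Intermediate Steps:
Z = -44 (Z = 3 - 1*47 = 3 - 47 = -44)
s = -87/8 (s = -7 + (-4 + 1/(1² + 7)) = -7 + (-4 + 1/(1 + 7)) = -7 + (-4 + 1/8) = -7 + (-4 + ⅛) = -7 - 31/8 = -87/8 ≈ -10.875)
(Z*31)*s = -44*31*(-87/8) = -1364*(-87/8) = 29667/2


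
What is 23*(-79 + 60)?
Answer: -437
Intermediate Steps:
23*(-79 + 60) = 23*(-19) = -437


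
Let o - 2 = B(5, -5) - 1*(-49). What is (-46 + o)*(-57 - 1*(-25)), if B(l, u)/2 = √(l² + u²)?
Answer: -160 - 320*√2 ≈ -612.55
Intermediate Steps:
B(l, u) = 2*√(l² + u²)
o = 51 + 10*√2 (o = 2 + (2*√(5² + (-5)²) - 1*(-49)) = 2 + (2*√(25 + 25) + 49) = 2 + (2*√50 + 49) = 2 + (2*(5*√2) + 49) = 2 + (10*√2 + 49) = 2 + (49 + 10*√2) = 51 + 10*√2 ≈ 65.142)
(-46 + o)*(-57 - 1*(-25)) = (-46 + (51 + 10*√2))*(-57 - 1*(-25)) = (5 + 10*√2)*(-57 + 25) = (5 + 10*√2)*(-32) = -160 - 320*√2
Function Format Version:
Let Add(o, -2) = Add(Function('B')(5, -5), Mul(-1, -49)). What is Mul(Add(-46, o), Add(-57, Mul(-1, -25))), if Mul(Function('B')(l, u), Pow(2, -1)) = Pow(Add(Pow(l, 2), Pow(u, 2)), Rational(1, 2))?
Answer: Add(-160, Mul(-320, Pow(2, Rational(1, 2)))) ≈ -612.55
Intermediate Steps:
Function('B')(l, u) = Mul(2, Pow(Add(Pow(l, 2), Pow(u, 2)), Rational(1, 2)))
o = Add(51, Mul(10, Pow(2, Rational(1, 2)))) (o = Add(2, Add(Mul(2, Pow(Add(Pow(5, 2), Pow(-5, 2)), Rational(1, 2))), Mul(-1, -49))) = Add(2, Add(Mul(2, Pow(Add(25, 25), Rational(1, 2))), 49)) = Add(2, Add(Mul(2, Pow(50, Rational(1, 2))), 49)) = Add(2, Add(Mul(2, Mul(5, Pow(2, Rational(1, 2)))), 49)) = Add(2, Add(Mul(10, Pow(2, Rational(1, 2))), 49)) = Add(2, Add(49, Mul(10, Pow(2, Rational(1, 2))))) = Add(51, Mul(10, Pow(2, Rational(1, 2)))) ≈ 65.142)
Mul(Add(-46, o), Add(-57, Mul(-1, -25))) = Mul(Add(-46, Add(51, Mul(10, Pow(2, Rational(1, 2))))), Add(-57, Mul(-1, -25))) = Mul(Add(5, Mul(10, Pow(2, Rational(1, 2)))), Add(-57, 25)) = Mul(Add(5, Mul(10, Pow(2, Rational(1, 2)))), -32) = Add(-160, Mul(-320, Pow(2, Rational(1, 2))))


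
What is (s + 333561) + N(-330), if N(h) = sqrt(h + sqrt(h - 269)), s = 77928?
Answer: 411489 + sqrt(-330 + I*sqrt(599)) ≈ 4.1149e+5 + 18.178*I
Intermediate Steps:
N(h) = sqrt(h + sqrt(-269 + h))
(s + 333561) + N(-330) = (77928 + 333561) + sqrt(-330 + sqrt(-269 - 330)) = 411489 + sqrt(-330 + sqrt(-599)) = 411489 + sqrt(-330 + I*sqrt(599))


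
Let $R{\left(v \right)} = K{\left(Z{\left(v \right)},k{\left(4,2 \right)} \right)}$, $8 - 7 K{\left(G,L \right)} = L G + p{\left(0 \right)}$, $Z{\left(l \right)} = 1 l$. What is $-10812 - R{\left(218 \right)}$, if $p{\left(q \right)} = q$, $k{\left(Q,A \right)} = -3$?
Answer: $- \frac{76346}{7} \approx -10907.0$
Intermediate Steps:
$Z{\left(l \right)} = l$
$K{\left(G,L \right)} = \frac{8}{7} - \frac{G L}{7}$ ($K{\left(G,L \right)} = \frac{8}{7} - \frac{L G + 0}{7} = \frac{8}{7} - \frac{G L + 0}{7} = \frac{8}{7} - \frac{G L}{7}$)
$R{\left(v \right)} = \frac{8}{7} + \frac{3 v}{7}$ ($R{\left(v \right)} = \frac{8}{7} - \frac{1}{7} v \left(-3\right) = \frac{8}{7} + \frac{3 v}{7}$)
$-10812 - R{\left(218 \right)} = -10812 - \left(\frac{8}{7} + \frac{3}{7} \cdot 218\right) = -10812 - \left(\frac{8}{7} + \frac{654}{7}\right) = -10812 - \frac{662}{7} = - \frac{76346}{7}$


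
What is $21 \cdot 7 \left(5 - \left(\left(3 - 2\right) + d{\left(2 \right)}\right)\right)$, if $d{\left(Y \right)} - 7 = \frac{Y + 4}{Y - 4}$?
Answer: $0$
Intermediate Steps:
$d{\left(Y \right)} = 7 + \frac{4 + Y}{-4 + Y}$ ($d{\left(Y \right)} = 7 + \frac{Y + 4}{Y - 4} = 7 + \frac{4 + Y}{-4 + Y}$)
$21 \cdot 7 \left(5 - \left(\left(3 - 2\right) + d{\left(2 \right)}\right)\right) = 21 \cdot 7 \left(5 - \left(\left(3 - 2\right) + \frac{8 \left(-3 + 2\right)}{-4 + 2}\right)\right) = 147 \left(5 - \left(1 + 8 \frac{1}{-2} \left(-1\right)\right)\right) = 147 \left(5 - \left(1 + 8 \left(- \frac{1}{2}\right) \left(-1\right)\right)\right) = 147 \left(5 - \left(1 + 4\right)\right) = 147 \left(5 - 5\right) = 147 \cdot 0 = 0$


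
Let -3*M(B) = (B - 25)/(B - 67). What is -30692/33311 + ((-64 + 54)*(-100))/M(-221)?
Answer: -4798042372/1365751 ≈ -3513.1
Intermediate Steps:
M(B) = -(-25 + B)/(3*(-67 + B)) (M(B) = -(B - 25)/(3*(B - 67)) = -(-25 + B)/(3*(-67 + B)))
-30692/33311 + ((-64 + 54)*(-100))/M(-221) = -30692/33311 + ((-64 + 54)*(-100))/(((25 - 1*(-221))/(3*(-67 - 221)))) = -30692*1/33311 + (-10*(-100))/(((⅓)*(25 + 221)/(-288))) = -30692/33311 + 1000/(((⅓)*(-1/288)*246)) = -30692/33311 + 1000/(-41/144) = -30692/33311 + 1000*(-144/41) = -30692/33311 - 144000/41 = -4798042372/1365751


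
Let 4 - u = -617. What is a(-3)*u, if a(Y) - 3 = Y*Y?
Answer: 7452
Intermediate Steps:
u = 621 (u = 4 - 1*(-617) = 4 + 617 = 621)
a(Y) = 3 + Y² (a(Y) = 3 + Y*Y = 3 + Y²)
a(-3)*u = (3 + (-3)²)*621 = (3 + 9)*621 = 12*621 = 7452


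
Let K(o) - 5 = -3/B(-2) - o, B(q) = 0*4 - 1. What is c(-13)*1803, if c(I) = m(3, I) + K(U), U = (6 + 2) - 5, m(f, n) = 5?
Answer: 18030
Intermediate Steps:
B(q) = -1 (B(q) = 0 - 1 = -1)
U = 3 (U = 8 - 5 = 3)
K(o) = 8 - o (K(o) = 5 + (-3/(-1) - o) = 5 + (-3*(-1) - o) = 5 + (3 - o) = 8 - o)
c(I) = 10 (c(I) = 5 + (8 - 1*3) = 5 + (8 - 3) = 5 + 5 = 10)
c(-13)*1803 = 10*1803 = 18030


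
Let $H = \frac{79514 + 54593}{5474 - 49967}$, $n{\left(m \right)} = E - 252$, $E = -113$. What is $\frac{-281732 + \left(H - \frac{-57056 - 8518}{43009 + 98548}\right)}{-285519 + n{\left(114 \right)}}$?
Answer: $\frac{1774447482461549}{1800581939596284} \approx 0.98549$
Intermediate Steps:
$n{\left(m \right)} = -365$ ($n{\left(m \right)} = -113 - 252 = -365$)
$H = - \frac{134107}{44493}$ ($H = \frac{134107}{-44493} = 134107 \left(- \frac{1}{44493}\right) = - \frac{134107}{44493} \approx -3.0141$)
$\frac{-281732 + \left(H - \frac{-57056 - 8518}{43009 + 98548}\right)}{-285519 + n{\left(114 \right)}} = \frac{-281732 - \left(\frac{134107}{44493} + \frac{-57056 - 8518}{43009 + 98548}\right)}{-285519 - 365} = \frac{-281732 - \left(\frac{134107}{44493} - \frac{65574}{141557}\right)}{-285884} = \left(-281732 - \left(\frac{134107}{44493} - \frac{65574}{141557}\right)\right) \left(- \frac{1}{285884}\right) = \left(-281732 - \frac{16066200617}{6298295601}\right) \left(- \frac{1}{285884}\right) = \left(- \frac{1774447482461549}{6298295601}\right) \left(- \frac{1}{285884}\right) = \frac{1774447482461549}{1800581939596284}$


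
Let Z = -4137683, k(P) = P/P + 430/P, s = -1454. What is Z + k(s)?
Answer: -3008095029/727 ≈ -4.1377e+6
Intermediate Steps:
k(P) = 1 + 430/P
Z + k(s) = -4137683 + (430 - 1454)/(-1454) = -4137683 - 1/1454*(-1024) = -4137683 + 512/727 = -3008095029/727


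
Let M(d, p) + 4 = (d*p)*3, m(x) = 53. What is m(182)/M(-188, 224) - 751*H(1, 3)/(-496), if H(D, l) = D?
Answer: 23713763/15666160 ≈ 1.5137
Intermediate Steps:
M(d, p) = -4 + 3*d*p (M(d, p) = -4 + (d*p)*3 = -4 + 3*d*p)
m(182)/M(-188, 224) - 751*H(1, 3)/(-496) = 53/(-4 + 3*(-188)*224) - 751*1/(-496) = 53/(-4 - 126336) - 751*(-1/496) = 53/(-126340) + 751/496 = 53*(-1/126340) + 751/496 = -53/126340 + 751/496 = 23713763/15666160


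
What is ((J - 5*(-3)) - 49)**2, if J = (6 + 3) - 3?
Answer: 784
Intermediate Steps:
J = 6 (J = 9 - 3 = 6)
((J - 5*(-3)) - 49)**2 = ((6 - 5*(-3)) - 49)**2 = ((6 + 15) - 49)**2 = (21 - 49)**2 = (-28)**2 = 784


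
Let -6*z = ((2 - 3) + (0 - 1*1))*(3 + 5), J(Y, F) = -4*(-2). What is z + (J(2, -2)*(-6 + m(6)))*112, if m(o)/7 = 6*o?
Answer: 661256/3 ≈ 2.2042e+5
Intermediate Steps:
J(Y, F) = 8
m(o) = 42*o (m(o) = 7*(6*o) = 42*o)
z = 8/3 (z = -((2 - 3) + (0 - 1*1))*(3 + 5)/6 = -(-1 + (0 - 1))*8/6 = -(-1 - 1)*8/6 = -(-1)*8/3 = -⅙*(-16) = 8/3 ≈ 2.6667)
z + (J(2, -2)*(-6 + m(6)))*112 = 8/3 + (8*(-6 + 42*6))*112 = 8/3 + (8*(-6 + 252))*112 = 8/3 + (8*246)*112 = 8/3 + 1968*112 = 8/3 + 220416 = 661256/3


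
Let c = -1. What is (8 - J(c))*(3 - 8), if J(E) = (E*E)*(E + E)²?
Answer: -20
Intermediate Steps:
J(E) = 4*E⁴ (J(E) = E²*(2*E)² = E²*(4*E²) = 4*E⁴)
(8 - J(c))*(3 - 8) = (8 - 4*(-1)⁴)*(3 - 8) = (8 - 4)*(-5) = 4*(-5) = -20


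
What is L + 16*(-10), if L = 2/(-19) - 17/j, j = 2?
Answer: -6407/38 ≈ -168.61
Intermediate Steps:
L = -327/38 (L = 2/(-19) - 17/2 = 2*(-1/19) - 17*1/2 = -2/19 - 17/2 = -327/38 ≈ -8.6053)
L + 16*(-10) = -327/38 + 16*(-10) = -327/38 - 160 = -6407/38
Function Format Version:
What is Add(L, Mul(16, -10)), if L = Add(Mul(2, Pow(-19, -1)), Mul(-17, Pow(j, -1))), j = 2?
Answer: Rational(-6407, 38) ≈ -168.61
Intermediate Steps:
L = Rational(-327, 38) (L = Add(Mul(2, Pow(-19, -1)), Mul(-17, Pow(2, -1))) = Add(Mul(2, Rational(-1, 19)), Mul(-17, Rational(1, 2))) = Add(Rational(-2, 19), Rational(-17, 2)) = Rational(-327, 38) ≈ -8.6053)
Add(L, Mul(16, -10)) = Add(Rational(-327, 38), Mul(16, -10)) = Add(Rational(-327, 38), -160) = Rational(-6407, 38)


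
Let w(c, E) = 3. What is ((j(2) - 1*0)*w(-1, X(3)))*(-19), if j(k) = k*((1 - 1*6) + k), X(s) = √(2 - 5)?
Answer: 342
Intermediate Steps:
X(s) = I*√3 (X(s) = √(-3) = I*√3)
j(k) = k*(-5 + k) (j(k) = k*((1 - 6) + k) = k*(-5 + k))
((j(2) - 1*0)*w(-1, X(3)))*(-19) = ((2*(-5 + 2) - 1*0)*3)*(-19) = ((2*(-3) + 0)*3)*(-19) = ((-6 + 0)*3)*(-19) = -6*3*(-19) = -18*(-19) = 342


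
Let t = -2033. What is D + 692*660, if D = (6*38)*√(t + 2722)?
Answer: 456720 + 228*√689 ≈ 4.6270e+5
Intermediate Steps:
D = 228*√689 (D = (6*38)*√(-2033 + 2722) = 228*√689 ≈ 5984.7)
D + 692*660 = 228*√689 + 692*660 = 228*√689 + 456720 = 456720 + 228*√689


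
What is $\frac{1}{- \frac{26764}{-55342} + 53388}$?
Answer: $\frac{27671}{1477312730} \approx 1.8731 \cdot 10^{-5}$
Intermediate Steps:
$\frac{1}{- \frac{26764}{-55342} + 53388} = \frac{1}{\left(-26764\right) \left(- \frac{1}{55342}\right) + 53388} = \frac{1}{\frac{13382}{27671} + 53388} = \frac{1}{\frac{1477312730}{27671}} = \frac{27671}{1477312730}$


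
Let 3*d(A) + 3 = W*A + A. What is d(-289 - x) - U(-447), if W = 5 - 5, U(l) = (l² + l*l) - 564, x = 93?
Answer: -1197547/3 ≈ -3.9918e+5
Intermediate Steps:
U(l) = -564 + 2*l² (U(l) = (l² + l²) - 564 = 2*l² - 564 = -564 + 2*l²)
W = 0
d(A) = -1 + A/3 (d(A) = -1 + (0*A + A)/3 = -1 + (0 + A)/3 = -1 + A/3)
d(-289 - x) - U(-447) = (-1 + (-289 - 1*93)/3) - (-564 + 2*(-447)²) = (-1 + (-289 - 93)/3) - (-564 + 2*199809) = (-1 + (⅓)*(-382)) - (-564 + 399618) = (-1 - 382/3) - 1*399054 = -385/3 - 399054 = -1197547/3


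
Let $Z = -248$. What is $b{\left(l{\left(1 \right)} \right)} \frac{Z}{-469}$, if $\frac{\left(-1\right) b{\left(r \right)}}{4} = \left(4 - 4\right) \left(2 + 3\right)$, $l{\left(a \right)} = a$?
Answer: $0$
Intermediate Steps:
$b{\left(r \right)} = 0$ ($b{\left(r \right)} = - 4 \left(4 - 4\right) \left(2 + 3\right) = - 4 \cdot 0 \cdot 5 = \left(-4\right) 0 = 0$)
$b{\left(l{\left(1 \right)} \right)} \frac{Z}{-469} = 0 \left(- \frac{248}{-469}\right) = 0 \left(\left(-248\right) \left(- \frac{1}{469}\right)\right) = 0 \cdot \frac{248}{469} = 0$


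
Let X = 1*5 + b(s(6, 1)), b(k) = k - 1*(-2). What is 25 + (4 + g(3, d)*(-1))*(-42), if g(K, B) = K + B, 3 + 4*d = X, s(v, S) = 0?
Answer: 25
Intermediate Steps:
b(k) = 2 + k (b(k) = k + 2 = 2 + k)
X = 7 (X = 1*5 + (2 + 0) = 5 + 2 = 7)
d = 1 (d = -¾ + (¼)*7 = -¾ + 7/4 = 1)
g(K, B) = B + K
25 + (4 + g(3, d)*(-1))*(-42) = 25 + (4 + (1 + 3)*(-1))*(-42) = 25 + (4 + 4*(-1))*(-42) = 25 + (4 - 4)*(-42) = 25 + 0*(-42) = 25 + 0 = 25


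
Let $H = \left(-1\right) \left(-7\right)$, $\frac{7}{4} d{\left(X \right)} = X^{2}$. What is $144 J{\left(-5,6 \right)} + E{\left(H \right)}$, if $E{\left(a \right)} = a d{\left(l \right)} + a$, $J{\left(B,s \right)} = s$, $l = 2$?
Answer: $887$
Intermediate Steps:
$d{\left(X \right)} = \frac{4 X^{2}}{7}$
$H = 7$
$E{\left(a \right)} = \frac{23 a}{7}$ ($E{\left(a \right)} = a \frac{4 \cdot 2^{2}}{7} + a = a \frac{4}{7} \cdot 4 + a = a \frac{16}{7} + a = \frac{16 a}{7} + a = \frac{23 a}{7}$)
$144 J{\left(-5,6 \right)} + E{\left(H \right)} = 144 \cdot 6 + \frac{23}{7} \cdot 7 = 864 + 23 = 887$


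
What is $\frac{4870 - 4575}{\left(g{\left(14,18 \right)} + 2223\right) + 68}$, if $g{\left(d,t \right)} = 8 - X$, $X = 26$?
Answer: $\frac{295}{2273} \approx 0.12978$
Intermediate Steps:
$g{\left(d,t \right)} = -18$ ($g{\left(d,t \right)} = 8 - 26 = -18$)
$\frac{4870 - 4575}{\left(g{\left(14,18 \right)} + 2223\right) + 68} = \frac{4870 - 4575}{\left(-18 + 2223\right) + 68} = \frac{295}{2205 + 68} = \frac{295}{2273}$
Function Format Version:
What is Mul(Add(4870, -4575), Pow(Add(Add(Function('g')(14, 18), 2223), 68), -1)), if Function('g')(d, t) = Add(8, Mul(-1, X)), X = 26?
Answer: Rational(295, 2273) ≈ 0.12978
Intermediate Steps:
Function('g')(d, t) = -18 (Function('g')(d, t) = Add(8, Mul(-1, 26)) = Add(8, -26) = -18)
Mul(Add(4870, -4575), Pow(Add(Add(Function('g')(14, 18), 2223), 68), -1)) = Mul(Add(4870, -4575), Pow(Add(Add(-18, 2223), 68), -1)) = Mul(295, Pow(Add(2205, 68), -1)) = Mul(295, Pow(2273, -1)) = Mul(295, Rational(1, 2273)) = Rational(295, 2273)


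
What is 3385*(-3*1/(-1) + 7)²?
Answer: 338500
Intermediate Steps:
3385*(-3*1/(-1) + 7)² = 3385*(-3*(-1) + 7)² = 3385*(3 + 7)² = 3385*10² = 3385*100 = 338500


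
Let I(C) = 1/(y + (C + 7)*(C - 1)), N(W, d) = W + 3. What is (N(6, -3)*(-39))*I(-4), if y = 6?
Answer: 39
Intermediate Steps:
N(W, d) = 3 + W
I(C) = 1/(6 + (-1 + C)*(7 + C)) (I(C) = 1/(6 + (C + 7)*(C - 1)) = 1/(6 + (7 + C)*(-1 + C)) = 1/(6 + (-1 + C)*(7 + C)))
(N(6, -3)*(-39))*I(-4) = ((3 + 6)*(-39))/(-1 + (-4)² + 6*(-4)) = (9*(-39))/(-1 + 16 - 24) = -351/(-9) = -351*(-⅑) = 39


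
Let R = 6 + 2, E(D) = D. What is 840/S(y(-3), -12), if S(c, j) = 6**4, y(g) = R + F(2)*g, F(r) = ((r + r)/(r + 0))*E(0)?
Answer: 35/54 ≈ 0.64815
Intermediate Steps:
F(r) = 0 (F(r) = ((r + r)/(r + 0))*0 = ((2*r)/r)*0 = 2*0 = 0)
R = 8
y(g) = 8 (y(g) = 8 + 0*g = 8 + 0 = 8)
S(c, j) = 1296
840/S(y(-3), -12) = 840/1296 = 840*(1/1296) = 35/54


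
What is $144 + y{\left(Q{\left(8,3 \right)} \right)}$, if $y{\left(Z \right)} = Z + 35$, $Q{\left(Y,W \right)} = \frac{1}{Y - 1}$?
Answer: $\frac{1254}{7} \approx 179.14$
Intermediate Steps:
$Q{\left(Y,W \right)} = \frac{1}{-1 + Y}$
$y{\left(Z \right)} = 35 + Z$
$144 + y{\left(Q{\left(8,3 \right)} \right)} = 144 + \left(35 + \frac{1}{-1 + 8}\right) = 144 + \left(35 + \frac{1}{7}\right) = 144 + \frac{246}{7} = \frac{1254}{7}$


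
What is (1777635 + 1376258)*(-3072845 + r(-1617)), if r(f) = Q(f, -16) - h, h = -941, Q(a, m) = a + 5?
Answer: -9693540597788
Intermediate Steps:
Q(a, m) = 5 + a
r(f) = 946 + f (r(f) = (5 + f) - 1*(-941) = (5 + f) + 941 = 946 + f)
(1777635 + 1376258)*(-3072845 + r(-1617)) = (1777635 + 1376258)*(-3072845 + (946 - 1617)) = 3153893*(-3072845 - 671) = 3153893*(-3073516) = -9693540597788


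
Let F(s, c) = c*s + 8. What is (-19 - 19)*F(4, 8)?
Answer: -1520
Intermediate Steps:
F(s, c) = 8 + c*s
(-19 - 19)*F(4, 8) = (-19 - 19)*(8 + 8*4) = -38*(8 + 32) = -38*40 = -1520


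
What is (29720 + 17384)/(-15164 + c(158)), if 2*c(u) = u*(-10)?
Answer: -23552/7977 ≈ -2.9525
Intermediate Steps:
c(u) = -5*u (c(u) = (u*(-10))/2 = (-10*u)/2 = -5*u)
(29720 + 17384)/(-15164 + c(158)) = (29720 + 17384)/(-15164 - 5*158) = 47104/(-15164 - 790) = 47104/(-15954) = 47104*(-1/15954) = -23552/7977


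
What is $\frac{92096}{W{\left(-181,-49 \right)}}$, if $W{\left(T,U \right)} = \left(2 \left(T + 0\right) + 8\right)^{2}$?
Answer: $\frac{23024}{31329} \approx 0.73491$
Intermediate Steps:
$W{\left(T,U \right)} = \left(8 + 2 T\right)^{2}$ ($W{\left(T,U \right)} = \left(2 T + 8\right)^{2} = \left(8 + 2 T\right)^{2}$)
$\frac{92096}{W{\left(-181,-49 \right)}} = \frac{92096}{4 \left(4 - 181\right)^{2}} = \frac{92096}{4 \left(-177\right)^{2}} = \frac{92096}{4 \cdot 31329} = \frac{92096}{125316} = 92096 \cdot \frac{1}{125316} = \frac{23024}{31329}$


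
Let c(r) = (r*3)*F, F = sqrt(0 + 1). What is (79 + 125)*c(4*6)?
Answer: 14688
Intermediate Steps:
F = 1 (F = sqrt(1) = 1)
c(r) = 3*r (c(r) = (r*3)*1 = (3*r)*1 = 3*r)
(79 + 125)*c(4*6) = (79 + 125)*(3*(4*6)) = 204*(3*24) = 204*72 = 14688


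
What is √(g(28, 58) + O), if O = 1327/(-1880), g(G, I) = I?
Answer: √50625110/940 ≈ 7.5693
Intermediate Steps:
O = -1327/1880 (O = 1327*(-1/1880) = -1327/1880 ≈ -0.70585)
√(g(28, 58) + O) = √(58 - 1327/1880) = √(107713/1880) = √50625110/940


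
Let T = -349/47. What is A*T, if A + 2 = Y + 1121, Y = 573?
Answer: -12564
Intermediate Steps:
A = 1692 (A = -2 + (573 + 1121) = -2 + 1694 = 1692)
T = -349/47 (T = -349*1/47 = -349/47 ≈ -7.4255)
A*T = 1692*(-349/47) = -12564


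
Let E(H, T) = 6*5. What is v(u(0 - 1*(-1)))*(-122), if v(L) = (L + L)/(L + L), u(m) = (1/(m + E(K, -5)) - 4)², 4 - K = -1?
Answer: -122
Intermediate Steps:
K = 5 (K = 4 - 1*(-1) = 4 + 1 = 5)
E(H, T) = 30
u(m) = (-4 + 1/(30 + m))² (u(m) = (1/(m + 30) - 4)² = (1/(30 + m) - 4)² = (-4 + 1/(30 + m))²)
v(L) = 1 (v(L) = (2*L)/((2*L)) = (2*L)*(1/(2*L)) = 1)
v(u(0 - 1*(-1)))*(-122) = 1*(-122) = -122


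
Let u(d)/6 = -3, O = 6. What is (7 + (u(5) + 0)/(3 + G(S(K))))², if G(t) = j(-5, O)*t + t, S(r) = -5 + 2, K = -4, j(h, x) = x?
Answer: 64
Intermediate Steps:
u(d) = -18 (u(d) = 6*(-3) = -18)
S(r) = -3
G(t) = 7*t (G(t) = 6*t + t = 7*t)
(7 + (u(5) + 0)/(3 + G(S(K))))² = (7 + (-18 + 0)/(3 + 7*(-3)))² = (7 - 18/(3 - 21))² = (7 - 18/(-18))² = (7 - 18*(-1/18))² = (7 + 1)² = 8² = 64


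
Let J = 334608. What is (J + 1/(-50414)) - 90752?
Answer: 12293756383/50414 ≈ 2.4386e+5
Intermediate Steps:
(J + 1/(-50414)) - 90752 = (334608 + 1/(-50414)) - 90752 = (334608 - 1/50414) - 90752 = 16868927711/50414 - 90752 = 12293756383/50414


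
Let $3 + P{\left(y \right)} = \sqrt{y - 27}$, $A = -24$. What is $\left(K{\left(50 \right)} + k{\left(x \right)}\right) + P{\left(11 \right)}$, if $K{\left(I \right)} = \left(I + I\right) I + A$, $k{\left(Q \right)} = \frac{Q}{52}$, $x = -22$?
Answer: $\frac{129287}{26} + 4 i \approx 4972.6 + 4.0 i$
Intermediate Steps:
$k{\left(Q \right)} = \frac{Q}{52}$ ($k{\left(Q \right)} = Q \frac{1}{52} = \frac{Q}{52}$)
$K{\left(I \right)} = -24 + 2 I^{2}$ ($K{\left(I \right)} = \left(I + I\right) I - 24 = 2 I I - 24 = 2 I^{2} - 24 = -24 + 2 I^{2}$)
$P{\left(y \right)} = -3 + \sqrt{-27 + y}$ ($P{\left(y \right)} = -3 + \sqrt{y - 27} = -3 + \sqrt{-27 + y}$)
$\left(K{\left(50 \right)} + k{\left(x \right)}\right) + P{\left(11 \right)} = \left(\left(-24 + 2 \cdot 50^{2}\right) + \frac{1}{52} \left(-22\right)\right) - \left(3 - \sqrt{-27 + 11}\right) = \left(\left(-24 + 2 \cdot 2500\right) - \frac{11}{26}\right) - \left(3 - \sqrt{-16}\right) = \left(\left(-24 + 5000\right) - \frac{11}{26}\right) - \left(3 - 4 i\right) = \left(4976 - \frac{11}{26}\right) - \left(3 - 4 i\right) = \frac{129365}{26} - \left(3 - 4 i\right) = \frac{129287}{26} + 4 i$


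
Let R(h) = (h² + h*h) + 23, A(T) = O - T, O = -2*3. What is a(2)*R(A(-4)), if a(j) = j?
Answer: 62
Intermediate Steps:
O = -6
A(T) = -6 - T
R(h) = 23 + 2*h² (R(h) = (h² + h²) + 23 = 2*h² + 23 = 23 + 2*h²)
a(2)*R(A(-4)) = 2*(23 + 2*(-6 - 1*(-4))²) = 2*(23 + 2*(-6 + 4)²) = 2*(23 + 2*(-2)²) = 2*(23 + 2*4) = 2*(23 + 8) = 2*31 = 62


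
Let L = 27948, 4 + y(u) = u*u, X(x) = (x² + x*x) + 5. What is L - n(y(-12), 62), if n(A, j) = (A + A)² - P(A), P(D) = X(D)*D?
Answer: 5438248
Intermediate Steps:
X(x) = 5 + 2*x² (X(x) = (x² + x²) + 5 = 2*x² + 5 = 5 + 2*x²)
P(D) = D*(5 + 2*D²) (P(D) = (5 + 2*D²)*D = D*(5 + 2*D²))
y(u) = -4 + u² (y(u) = -4 + u*u = -4 + u²)
n(A, j) = 4*A² - A*(5 + 2*A²) (n(A, j) = (A + A)² - A*(5 + 2*A²) = (2*A)² - A*(5 + 2*A²) = 4*A² - A*(5 + 2*A²))
L - n(y(-12), 62) = 27948 - (-4 + (-12)²)*(-5 - 2*(-4 + (-12)²)² + 4*(-4 + (-12)²)) = 27948 - (-4 + 144)*(-5 - 2*(-4 + 144)² + 4*(-4 + 144)) = 27948 - 140*(-5 - 2*140² + 4*140) = 27948 - 140*(-5 - 2*19600 + 560) = 27948 - 140*(-5 - 39200 + 560) = 27948 - 140*(-38645) = 27948 - 1*(-5410300) = 27948 + 5410300 = 5438248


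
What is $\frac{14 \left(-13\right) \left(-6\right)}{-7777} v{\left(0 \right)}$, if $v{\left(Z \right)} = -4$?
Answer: $\frac{624}{1111} \approx 0.56166$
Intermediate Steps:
$\frac{14 \left(-13\right) \left(-6\right)}{-7777} v{\left(0 \right)} = \frac{14 \left(-13\right) \left(-6\right)}{-7777} \left(-4\right) = \left(-182\right) \left(-6\right) \left(- \frac{1}{7777}\right) \left(-4\right) = 1092 \left(- \frac{1}{7777}\right) \left(-4\right) = \left(- \frac{156}{1111}\right) \left(-4\right) = \frac{624}{1111}$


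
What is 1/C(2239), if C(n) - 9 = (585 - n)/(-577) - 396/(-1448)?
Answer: 208874/2535737 ≈ 0.082372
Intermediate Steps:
C(n) = 1725219/208874 + n/577 (C(n) = 9 + ((585 - n)/(-577) - 396/(-1448)) = 9 + ((585 - n)*(-1/577) - 396*(-1/1448)) = 9 + ((-585/577 + n/577) + 99/362) = 9 + (-154647/208874 + n/577) = 1725219/208874 + n/577)
1/C(2239) = 1/(1725219/208874 + (1/577)*2239) = 1/(1725219/208874 + 2239/577) = 1/(2535737/208874) = 208874/2535737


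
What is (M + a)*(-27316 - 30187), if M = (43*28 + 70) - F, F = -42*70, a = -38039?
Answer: 1945038975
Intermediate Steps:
F = -2940
M = 4214 (M = (43*28 + 70) - 1*(-2940) = (1204 + 70) + 2940 = 1274 + 2940 = 4214)
(M + a)*(-27316 - 30187) = (4214 - 38039)*(-27316 - 30187) = -33825*(-57503) = 1945038975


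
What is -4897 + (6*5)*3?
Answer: -4807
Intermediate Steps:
-4897 + (6*5)*3 = -4897 + 30*3 = -4897 + 90 = -4807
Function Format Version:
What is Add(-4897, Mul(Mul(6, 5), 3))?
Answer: -4807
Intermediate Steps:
Add(-4897, Mul(Mul(6, 5), 3)) = Add(-4897, Mul(30, 3)) = Add(-4897, 90) = -4807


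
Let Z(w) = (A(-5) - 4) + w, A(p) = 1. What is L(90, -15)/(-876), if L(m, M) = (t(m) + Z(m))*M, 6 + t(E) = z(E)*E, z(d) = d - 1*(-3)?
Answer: 42255/292 ≈ 144.71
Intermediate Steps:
z(d) = 3 + d (z(d) = d + 3 = 3 + d)
t(E) = -6 + E*(3 + E) (t(E) = -6 + (3 + E)*E = -6 + E*(3 + E))
Z(w) = -3 + w (Z(w) = (1 - 4) + w = -3 + w)
L(m, M) = M*(-9 + m + m*(3 + m)) (L(m, M) = ((-6 + m*(3 + m)) + (-3 + m))*M = (-9 + m + m*(3 + m))*M = M*(-9 + m + m*(3 + m)))
L(90, -15)/(-876) = -15*(-9 + 90 + 90*(3 + 90))/(-876) = -15*(-9 + 90 + 90*93)*(-1/876) = -15*(-9 + 90 + 8370)*(-1/876) = -15*8451*(-1/876) = -126765*(-1/876) = 42255/292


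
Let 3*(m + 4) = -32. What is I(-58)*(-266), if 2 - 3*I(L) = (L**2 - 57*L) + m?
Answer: 5309360/9 ≈ 5.8993e+5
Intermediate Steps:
m = -44/3 (m = -4 + (1/3)*(-32) = -4 - 32/3 = -44/3 ≈ -14.667)
I(L) = 50/9 + 19*L - L**2/3 (I(L) = 2/3 - ((L**2 - 57*L) - 44/3)/3 = 2/3 - (-44/3 + L**2 - 57*L)/3 = 2/3 + (44/9 + 19*L - L**2/3) = 50/9 + 19*L - L**2/3)
I(-58)*(-266) = (50/9 + 19*(-58) - 1/3*(-58)**2)*(-266) = (50/9 - 1102 - 1/3*3364)*(-266) = (50/9 - 1102 - 3364/3)*(-266) = -19960/9*(-266) = 5309360/9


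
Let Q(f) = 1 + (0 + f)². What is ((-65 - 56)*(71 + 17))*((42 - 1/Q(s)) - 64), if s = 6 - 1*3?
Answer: 1176604/5 ≈ 2.3532e+5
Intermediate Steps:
s = 3 (s = 6 - 3 = 3)
Q(f) = 1 + f²
((-65 - 56)*(71 + 17))*((42 - 1/Q(s)) - 64) = ((-65 - 56)*(71 + 17))*((42 - 1/(1 + 3²)) - 64) = (-121*88)*((42 - 1/(1 + 9)) - 64) = -10648*((42 - 1/10) - 64) = -10648*((42 - 1*⅒) - 64) = -10648*((42 - ⅒) - 64) = -10648*(419/10 - 64) = -10648*(-221/10) = 1176604/5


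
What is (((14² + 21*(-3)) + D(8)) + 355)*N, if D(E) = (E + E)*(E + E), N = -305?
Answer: -226920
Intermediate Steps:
D(E) = 4*E² (D(E) = (2*E)*(2*E) = 4*E²)
(((14² + 21*(-3)) + D(8)) + 355)*N = (((14² + 21*(-3)) + 4*8²) + 355)*(-305) = (((196 - 63) + 4*64) + 355)*(-305) = ((133 + 256) + 355)*(-305) = (389 + 355)*(-305) = 744*(-305) = -226920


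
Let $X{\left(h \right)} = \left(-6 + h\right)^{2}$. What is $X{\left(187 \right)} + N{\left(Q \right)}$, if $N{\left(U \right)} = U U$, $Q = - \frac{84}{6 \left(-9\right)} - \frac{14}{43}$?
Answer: $\frac{4906808785}{149769} \approx 32763.0$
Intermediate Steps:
$Q = \frac{476}{387}$ ($Q = - \frac{84}{-54} - \frac{14}{43} = \left(-84\right) \left(- \frac{1}{54}\right) - \frac{14}{43} = \frac{14}{9} - \frac{14}{43} = \frac{476}{387} \approx 1.23$)
$N{\left(U \right)} = U^{2}$
$X{\left(187 \right)} + N{\left(Q \right)} = \left(-6 + 187\right)^{2} + \left(\frac{476}{387}\right)^{2} = 181^{2} + \frac{226576}{149769} = 32761 + \frac{226576}{149769} = \frac{4906808785}{149769}$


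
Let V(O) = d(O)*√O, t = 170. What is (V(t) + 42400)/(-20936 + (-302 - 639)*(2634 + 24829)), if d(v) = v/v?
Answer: -42400/25863619 - √170/25863619 ≈ -0.0016399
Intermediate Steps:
d(v) = 1
V(O) = √O (V(O) = 1*√O = √O)
(V(t) + 42400)/(-20936 + (-302 - 639)*(2634 + 24829)) = (√170 + 42400)/(-20936 + (-302 - 639)*(2634 + 24829)) = (42400 + √170)/(-20936 - 941*27463) = (42400 + √170)/(-20936 - 25842683) = (42400 + √170)/(-25863619) = (42400 + √170)*(-1/25863619) = -42400/25863619 - √170/25863619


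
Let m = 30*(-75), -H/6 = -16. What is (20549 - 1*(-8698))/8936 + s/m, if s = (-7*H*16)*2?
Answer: 42994249/3351000 ≈ 12.830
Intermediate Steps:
H = 96 (H = -6*(-16) = 96)
m = -2250
s = -21504 (s = (-7*96*16)*2 = -672*16*2 = -10752*2 = -21504)
(20549 - 1*(-8698))/8936 + s/m = (20549 - 1*(-8698))/8936 - 21504/(-2250) = (20549 + 8698)*(1/8936) - 21504*(-1/2250) = 29247*(1/8936) + 3584/375 = 29247/8936 + 3584/375 = 42994249/3351000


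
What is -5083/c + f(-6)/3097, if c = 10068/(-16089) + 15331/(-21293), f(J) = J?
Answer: 138280961631811/36611176209 ≈ 3777.0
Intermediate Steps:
c = -153679461/114194359 (c = 10068*(-1/16089) + 15331*(-1/21293) = -3356/5363 - 15331/21293 = -153679461/114194359 ≈ -1.3458)
-5083/c + f(-6)/3097 = -5083/(-153679461/114194359) - 6/3097 = -5083*(-114194359/153679461) - 6*1/3097 = 44649994369/11821497 - 6/3097 = 138280961631811/36611176209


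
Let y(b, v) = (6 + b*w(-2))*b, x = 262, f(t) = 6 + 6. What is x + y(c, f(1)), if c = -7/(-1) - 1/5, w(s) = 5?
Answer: 534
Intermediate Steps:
f(t) = 12
c = 34/5 (c = -7*(-1) - 1*⅕ = 7 - ⅕ = 34/5 ≈ 6.8000)
y(b, v) = b*(6 + 5*b) (y(b, v) = (6 + b*5)*b = (6 + 5*b)*b = b*(6 + 5*b))
x + y(c, f(1)) = 262 + 34*(6 + 5*(34/5))/5 = 262 + 34*(6 + 34)/5 = 262 + (34/5)*40 = 262 + 272 = 534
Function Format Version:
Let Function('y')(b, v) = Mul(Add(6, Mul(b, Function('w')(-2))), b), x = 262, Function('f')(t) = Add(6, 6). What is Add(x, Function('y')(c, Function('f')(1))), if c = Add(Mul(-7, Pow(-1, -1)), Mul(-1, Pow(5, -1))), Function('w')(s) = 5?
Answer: 534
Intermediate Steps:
Function('f')(t) = 12
c = Rational(34, 5) (c = Add(Mul(-7, -1), Mul(-1, Rational(1, 5))) = Add(7, Rational(-1, 5)) = Rational(34, 5) ≈ 6.8000)
Function('y')(b, v) = Mul(b, Add(6, Mul(5, b))) (Function('y')(b, v) = Mul(Add(6, Mul(b, 5)), b) = Mul(Add(6, Mul(5, b)), b) = Mul(b, Add(6, Mul(5, b))))
Add(x, Function('y')(c, Function('f')(1))) = Add(262, Mul(Rational(34, 5), Add(6, Mul(5, Rational(34, 5))))) = Add(262, Mul(Rational(34, 5), Add(6, 34))) = Add(262, Mul(Rational(34, 5), 40)) = Add(262, 272) = 534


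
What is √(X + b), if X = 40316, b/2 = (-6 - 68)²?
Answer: 2*√12817 ≈ 226.42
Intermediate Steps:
b = 10952 (b = 2*(-6 - 68)² = 2*(-74)² = 2*5476 = 10952)
√(X + b) = √(40316 + 10952) = √51268 = 2*√12817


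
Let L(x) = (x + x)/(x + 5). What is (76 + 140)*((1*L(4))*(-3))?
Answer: -576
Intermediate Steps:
L(x) = 2*x/(5 + x) (L(x) = (2*x)/(5 + x) = 2*x/(5 + x))
(76 + 140)*((1*L(4))*(-3)) = (76 + 140)*((1*(2*4/(5 + 4)))*(-3)) = 216*((1*(2*4/9))*(-3)) = 216*((1*(2*4*(⅑)))*(-3)) = 216*((1*(8/9))*(-3)) = 216*((8/9)*(-3)) = 216*(-8/3) = -576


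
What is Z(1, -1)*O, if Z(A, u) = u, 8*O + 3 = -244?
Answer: 247/8 ≈ 30.875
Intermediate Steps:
O = -247/8 (O = -3/8 + (1/8)*(-244) = -3/8 - 61/2 = -247/8 ≈ -30.875)
Z(1, -1)*O = -1*(-247/8) = 247/8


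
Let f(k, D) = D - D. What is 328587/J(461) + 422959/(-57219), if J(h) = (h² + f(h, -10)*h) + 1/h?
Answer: -520170820835/88982067966 ≈ -5.8458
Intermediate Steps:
f(k, D) = 0
J(h) = 1/h + h² (J(h) = (h² + 0*h) + 1/h = (h² + 0) + 1/h = h² + 1/h = 1/h + h²)
328587/J(461) + 422959/(-57219) = 328587/(((1 + 461³)/461)) + 422959/(-57219) = 328587/(((1 + 97972181)/461)) + 422959*(-1/57219) = 328587/(((1/461)*97972182)) - 422959/57219 = 328587/(97972182/461) - 422959/57219 = 328587*(461/97972182) - 422959/57219 = 7213267/4665342 - 422959/57219 = -520170820835/88982067966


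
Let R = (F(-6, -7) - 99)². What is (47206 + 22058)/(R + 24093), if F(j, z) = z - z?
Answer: 3848/1883 ≈ 2.0435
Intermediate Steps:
F(j, z) = 0
R = 9801 (R = (0 - 99)² = (-99)² = 9801)
(47206 + 22058)/(R + 24093) = (47206 + 22058)/(9801 + 24093) = 69264/33894 = 69264*(1/33894) = 3848/1883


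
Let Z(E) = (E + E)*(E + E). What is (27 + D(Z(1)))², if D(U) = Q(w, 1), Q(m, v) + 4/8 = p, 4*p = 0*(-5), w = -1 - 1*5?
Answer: 2809/4 ≈ 702.25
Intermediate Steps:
w = -6 (w = -1 - 5 = -6)
p = 0 (p = (0*(-5))/4 = (¼)*0 = 0)
Z(E) = 4*E² (Z(E) = (2*E)*(2*E) = 4*E²)
Q(m, v) = -½ (Q(m, v) = -½ + 0 = -½)
D(U) = -½
(27 + D(Z(1)))² = (27 - ½)² = (53/2)² = 2809/4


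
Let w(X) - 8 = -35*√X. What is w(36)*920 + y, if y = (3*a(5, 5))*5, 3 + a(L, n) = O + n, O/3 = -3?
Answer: -185945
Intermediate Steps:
O = -9 (O = 3*(-3) = -9)
w(X) = 8 - 35*√X
a(L, n) = -12 + n (a(L, n) = -3 + (-9 + n) = -12 + n)
y = -105 (y = (3*(-12 + 5))*5 = (3*(-7))*5 = -21*5 = -105)
w(36)*920 + y = (8 - 35*√36)*920 - 105 = (8 - 35*6)*920 - 105 = (8 - 210)*920 - 105 = -202*920 - 105 = -185840 - 105 = -185945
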